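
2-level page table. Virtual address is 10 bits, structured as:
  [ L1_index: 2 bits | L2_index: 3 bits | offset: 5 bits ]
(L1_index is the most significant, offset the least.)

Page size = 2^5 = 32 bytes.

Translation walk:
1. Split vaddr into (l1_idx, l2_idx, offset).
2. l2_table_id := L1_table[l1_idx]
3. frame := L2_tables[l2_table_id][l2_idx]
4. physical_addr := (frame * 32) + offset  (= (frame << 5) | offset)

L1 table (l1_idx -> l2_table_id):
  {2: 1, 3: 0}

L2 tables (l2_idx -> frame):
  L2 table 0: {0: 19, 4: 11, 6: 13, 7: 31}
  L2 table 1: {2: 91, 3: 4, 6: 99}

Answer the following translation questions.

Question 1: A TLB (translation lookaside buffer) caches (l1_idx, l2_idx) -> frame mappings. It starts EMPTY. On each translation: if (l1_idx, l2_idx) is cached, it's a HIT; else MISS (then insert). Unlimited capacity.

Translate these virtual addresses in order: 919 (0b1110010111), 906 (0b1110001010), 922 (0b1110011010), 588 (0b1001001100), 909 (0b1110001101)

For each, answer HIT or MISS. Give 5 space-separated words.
Answer: MISS HIT HIT MISS HIT

Derivation:
vaddr=919: (3,4) not in TLB -> MISS, insert
vaddr=906: (3,4) in TLB -> HIT
vaddr=922: (3,4) in TLB -> HIT
vaddr=588: (2,2) not in TLB -> MISS, insert
vaddr=909: (3,4) in TLB -> HIT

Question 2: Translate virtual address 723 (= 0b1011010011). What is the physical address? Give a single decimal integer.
vaddr = 723 = 0b1011010011
Split: l1_idx=2, l2_idx=6, offset=19
L1[2] = 1
L2[1][6] = 99
paddr = 99 * 32 + 19 = 3187

Answer: 3187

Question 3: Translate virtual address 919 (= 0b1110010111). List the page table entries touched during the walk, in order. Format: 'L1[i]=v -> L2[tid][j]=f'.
vaddr = 919 = 0b1110010111
Split: l1_idx=3, l2_idx=4, offset=23

Answer: L1[3]=0 -> L2[0][4]=11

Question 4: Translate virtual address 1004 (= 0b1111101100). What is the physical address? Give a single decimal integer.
Answer: 1004

Derivation:
vaddr = 1004 = 0b1111101100
Split: l1_idx=3, l2_idx=7, offset=12
L1[3] = 0
L2[0][7] = 31
paddr = 31 * 32 + 12 = 1004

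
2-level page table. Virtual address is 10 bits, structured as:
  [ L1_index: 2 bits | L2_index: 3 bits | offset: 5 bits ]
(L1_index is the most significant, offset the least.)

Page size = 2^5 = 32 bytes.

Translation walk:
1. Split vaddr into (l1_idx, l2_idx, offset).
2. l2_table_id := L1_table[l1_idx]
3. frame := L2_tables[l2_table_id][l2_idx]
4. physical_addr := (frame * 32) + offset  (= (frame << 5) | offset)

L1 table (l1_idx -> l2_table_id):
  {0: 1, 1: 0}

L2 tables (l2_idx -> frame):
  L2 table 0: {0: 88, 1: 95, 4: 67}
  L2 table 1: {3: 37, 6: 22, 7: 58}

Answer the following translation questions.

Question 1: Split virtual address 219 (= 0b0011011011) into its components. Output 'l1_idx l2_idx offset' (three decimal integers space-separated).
Answer: 0 6 27

Derivation:
vaddr = 219 = 0b0011011011
  top 2 bits -> l1_idx = 0
  next 3 bits -> l2_idx = 6
  bottom 5 bits -> offset = 27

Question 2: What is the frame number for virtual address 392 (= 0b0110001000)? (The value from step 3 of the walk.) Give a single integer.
vaddr = 392: l1_idx=1, l2_idx=4
L1[1] = 0; L2[0][4] = 67

Answer: 67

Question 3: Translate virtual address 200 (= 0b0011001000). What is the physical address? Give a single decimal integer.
Answer: 712

Derivation:
vaddr = 200 = 0b0011001000
Split: l1_idx=0, l2_idx=6, offset=8
L1[0] = 1
L2[1][6] = 22
paddr = 22 * 32 + 8 = 712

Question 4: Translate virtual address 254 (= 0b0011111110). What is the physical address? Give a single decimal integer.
Answer: 1886

Derivation:
vaddr = 254 = 0b0011111110
Split: l1_idx=0, l2_idx=7, offset=30
L1[0] = 1
L2[1][7] = 58
paddr = 58 * 32 + 30 = 1886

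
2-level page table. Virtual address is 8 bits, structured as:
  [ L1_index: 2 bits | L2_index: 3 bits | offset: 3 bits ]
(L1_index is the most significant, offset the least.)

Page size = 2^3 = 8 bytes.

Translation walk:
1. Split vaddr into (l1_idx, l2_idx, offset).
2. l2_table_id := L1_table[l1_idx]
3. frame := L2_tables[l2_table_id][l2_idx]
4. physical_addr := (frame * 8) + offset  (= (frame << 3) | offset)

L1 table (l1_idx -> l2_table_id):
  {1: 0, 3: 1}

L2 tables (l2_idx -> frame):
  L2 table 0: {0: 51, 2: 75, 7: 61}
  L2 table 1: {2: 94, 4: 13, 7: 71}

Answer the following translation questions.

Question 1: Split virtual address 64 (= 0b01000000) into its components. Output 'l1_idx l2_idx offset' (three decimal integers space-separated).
Answer: 1 0 0

Derivation:
vaddr = 64 = 0b01000000
  top 2 bits -> l1_idx = 1
  next 3 bits -> l2_idx = 0
  bottom 3 bits -> offset = 0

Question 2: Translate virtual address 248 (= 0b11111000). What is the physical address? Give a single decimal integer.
vaddr = 248 = 0b11111000
Split: l1_idx=3, l2_idx=7, offset=0
L1[3] = 1
L2[1][7] = 71
paddr = 71 * 8 + 0 = 568

Answer: 568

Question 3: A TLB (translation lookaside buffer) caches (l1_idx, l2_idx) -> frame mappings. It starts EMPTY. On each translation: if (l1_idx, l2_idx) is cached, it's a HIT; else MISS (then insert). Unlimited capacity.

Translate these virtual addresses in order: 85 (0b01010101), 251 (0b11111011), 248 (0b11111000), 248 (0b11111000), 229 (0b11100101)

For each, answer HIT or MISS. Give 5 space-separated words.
vaddr=85: (1,2) not in TLB -> MISS, insert
vaddr=251: (3,7) not in TLB -> MISS, insert
vaddr=248: (3,7) in TLB -> HIT
vaddr=248: (3,7) in TLB -> HIT
vaddr=229: (3,4) not in TLB -> MISS, insert

Answer: MISS MISS HIT HIT MISS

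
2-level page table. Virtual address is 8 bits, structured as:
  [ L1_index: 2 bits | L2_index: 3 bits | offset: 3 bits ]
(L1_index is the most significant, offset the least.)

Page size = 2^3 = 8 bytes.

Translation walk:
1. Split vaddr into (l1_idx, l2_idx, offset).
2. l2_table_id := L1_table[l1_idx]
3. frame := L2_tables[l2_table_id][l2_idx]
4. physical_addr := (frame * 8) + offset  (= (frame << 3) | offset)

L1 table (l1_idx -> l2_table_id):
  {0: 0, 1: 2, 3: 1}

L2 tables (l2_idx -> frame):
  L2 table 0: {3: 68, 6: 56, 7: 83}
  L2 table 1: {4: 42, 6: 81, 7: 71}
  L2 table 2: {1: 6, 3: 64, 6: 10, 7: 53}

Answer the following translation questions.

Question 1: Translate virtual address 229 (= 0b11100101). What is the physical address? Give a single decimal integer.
Answer: 341

Derivation:
vaddr = 229 = 0b11100101
Split: l1_idx=3, l2_idx=4, offset=5
L1[3] = 1
L2[1][4] = 42
paddr = 42 * 8 + 5 = 341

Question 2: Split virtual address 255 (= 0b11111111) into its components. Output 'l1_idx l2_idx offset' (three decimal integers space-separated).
Answer: 3 7 7

Derivation:
vaddr = 255 = 0b11111111
  top 2 bits -> l1_idx = 3
  next 3 bits -> l2_idx = 7
  bottom 3 bits -> offset = 7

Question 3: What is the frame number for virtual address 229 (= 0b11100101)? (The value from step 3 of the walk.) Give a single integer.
Answer: 42

Derivation:
vaddr = 229: l1_idx=3, l2_idx=4
L1[3] = 1; L2[1][4] = 42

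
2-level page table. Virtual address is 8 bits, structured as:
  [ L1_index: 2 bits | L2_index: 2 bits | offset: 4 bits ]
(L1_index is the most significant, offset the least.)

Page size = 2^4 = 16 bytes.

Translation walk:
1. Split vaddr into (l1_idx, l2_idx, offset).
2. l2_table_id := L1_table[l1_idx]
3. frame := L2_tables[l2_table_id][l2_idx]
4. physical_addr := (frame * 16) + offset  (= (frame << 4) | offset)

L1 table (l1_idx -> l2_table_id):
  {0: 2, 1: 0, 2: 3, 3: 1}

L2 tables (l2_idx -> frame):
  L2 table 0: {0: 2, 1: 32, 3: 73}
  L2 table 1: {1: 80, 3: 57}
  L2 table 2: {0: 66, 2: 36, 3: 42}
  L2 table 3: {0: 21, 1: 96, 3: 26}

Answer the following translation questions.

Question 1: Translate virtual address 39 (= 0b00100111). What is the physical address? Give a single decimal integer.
Answer: 583

Derivation:
vaddr = 39 = 0b00100111
Split: l1_idx=0, l2_idx=2, offset=7
L1[0] = 2
L2[2][2] = 36
paddr = 36 * 16 + 7 = 583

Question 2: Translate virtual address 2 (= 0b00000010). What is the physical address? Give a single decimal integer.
vaddr = 2 = 0b00000010
Split: l1_idx=0, l2_idx=0, offset=2
L1[0] = 2
L2[2][0] = 66
paddr = 66 * 16 + 2 = 1058

Answer: 1058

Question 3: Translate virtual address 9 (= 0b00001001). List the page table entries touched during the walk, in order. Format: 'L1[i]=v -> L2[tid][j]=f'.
vaddr = 9 = 0b00001001
Split: l1_idx=0, l2_idx=0, offset=9

Answer: L1[0]=2 -> L2[2][0]=66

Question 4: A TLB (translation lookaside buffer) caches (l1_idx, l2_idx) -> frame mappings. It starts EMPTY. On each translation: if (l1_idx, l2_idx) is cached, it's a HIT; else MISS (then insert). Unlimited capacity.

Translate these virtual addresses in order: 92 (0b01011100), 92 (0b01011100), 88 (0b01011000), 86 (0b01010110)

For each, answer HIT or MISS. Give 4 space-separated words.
vaddr=92: (1,1) not in TLB -> MISS, insert
vaddr=92: (1,1) in TLB -> HIT
vaddr=88: (1,1) in TLB -> HIT
vaddr=86: (1,1) in TLB -> HIT

Answer: MISS HIT HIT HIT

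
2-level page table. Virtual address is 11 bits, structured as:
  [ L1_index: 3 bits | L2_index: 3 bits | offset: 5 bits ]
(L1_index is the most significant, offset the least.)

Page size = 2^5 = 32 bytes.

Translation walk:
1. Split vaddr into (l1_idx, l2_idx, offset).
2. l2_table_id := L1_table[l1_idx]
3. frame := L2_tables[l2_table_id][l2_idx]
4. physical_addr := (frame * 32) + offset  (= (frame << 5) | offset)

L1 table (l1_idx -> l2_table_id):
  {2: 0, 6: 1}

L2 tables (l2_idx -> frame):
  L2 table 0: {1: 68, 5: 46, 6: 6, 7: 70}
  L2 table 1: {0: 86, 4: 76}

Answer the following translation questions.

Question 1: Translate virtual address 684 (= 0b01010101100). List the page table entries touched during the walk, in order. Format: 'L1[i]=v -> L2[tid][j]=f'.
Answer: L1[2]=0 -> L2[0][5]=46

Derivation:
vaddr = 684 = 0b01010101100
Split: l1_idx=2, l2_idx=5, offset=12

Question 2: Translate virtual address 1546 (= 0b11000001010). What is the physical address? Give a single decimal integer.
Answer: 2762

Derivation:
vaddr = 1546 = 0b11000001010
Split: l1_idx=6, l2_idx=0, offset=10
L1[6] = 1
L2[1][0] = 86
paddr = 86 * 32 + 10 = 2762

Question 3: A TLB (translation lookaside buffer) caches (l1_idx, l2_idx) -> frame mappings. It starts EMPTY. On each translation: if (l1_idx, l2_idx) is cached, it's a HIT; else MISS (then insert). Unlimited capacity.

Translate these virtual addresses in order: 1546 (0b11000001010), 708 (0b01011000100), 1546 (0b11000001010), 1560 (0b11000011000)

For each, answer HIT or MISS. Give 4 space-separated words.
vaddr=1546: (6,0) not in TLB -> MISS, insert
vaddr=708: (2,6) not in TLB -> MISS, insert
vaddr=1546: (6,0) in TLB -> HIT
vaddr=1560: (6,0) in TLB -> HIT

Answer: MISS MISS HIT HIT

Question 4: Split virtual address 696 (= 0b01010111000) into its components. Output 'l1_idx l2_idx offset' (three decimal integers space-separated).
Answer: 2 5 24

Derivation:
vaddr = 696 = 0b01010111000
  top 3 bits -> l1_idx = 2
  next 3 bits -> l2_idx = 5
  bottom 5 bits -> offset = 24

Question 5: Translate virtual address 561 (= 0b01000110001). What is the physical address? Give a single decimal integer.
Answer: 2193

Derivation:
vaddr = 561 = 0b01000110001
Split: l1_idx=2, l2_idx=1, offset=17
L1[2] = 0
L2[0][1] = 68
paddr = 68 * 32 + 17 = 2193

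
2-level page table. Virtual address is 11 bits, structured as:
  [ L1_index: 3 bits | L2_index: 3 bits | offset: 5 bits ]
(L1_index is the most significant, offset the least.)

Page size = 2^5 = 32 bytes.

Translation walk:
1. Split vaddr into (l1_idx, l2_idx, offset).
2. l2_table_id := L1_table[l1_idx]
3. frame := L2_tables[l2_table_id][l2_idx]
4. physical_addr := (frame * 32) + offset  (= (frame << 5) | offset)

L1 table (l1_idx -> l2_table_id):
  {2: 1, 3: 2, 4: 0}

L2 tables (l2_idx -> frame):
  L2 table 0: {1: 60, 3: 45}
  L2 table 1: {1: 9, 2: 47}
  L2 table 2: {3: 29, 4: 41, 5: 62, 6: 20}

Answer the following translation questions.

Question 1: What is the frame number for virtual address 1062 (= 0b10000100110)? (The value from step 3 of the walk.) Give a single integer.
vaddr = 1062: l1_idx=4, l2_idx=1
L1[4] = 0; L2[0][1] = 60

Answer: 60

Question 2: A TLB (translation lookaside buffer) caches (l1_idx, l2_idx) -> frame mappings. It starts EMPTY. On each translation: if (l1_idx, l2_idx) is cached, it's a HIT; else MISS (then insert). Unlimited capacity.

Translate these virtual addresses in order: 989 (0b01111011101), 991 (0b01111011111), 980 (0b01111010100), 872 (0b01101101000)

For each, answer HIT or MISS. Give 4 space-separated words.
vaddr=989: (3,6) not in TLB -> MISS, insert
vaddr=991: (3,6) in TLB -> HIT
vaddr=980: (3,6) in TLB -> HIT
vaddr=872: (3,3) not in TLB -> MISS, insert

Answer: MISS HIT HIT MISS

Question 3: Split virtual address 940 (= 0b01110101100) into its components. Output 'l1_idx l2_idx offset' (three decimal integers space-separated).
vaddr = 940 = 0b01110101100
  top 3 bits -> l1_idx = 3
  next 3 bits -> l2_idx = 5
  bottom 5 bits -> offset = 12

Answer: 3 5 12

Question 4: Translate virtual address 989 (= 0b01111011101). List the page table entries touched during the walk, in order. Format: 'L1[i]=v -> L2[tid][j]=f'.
vaddr = 989 = 0b01111011101
Split: l1_idx=3, l2_idx=6, offset=29

Answer: L1[3]=2 -> L2[2][6]=20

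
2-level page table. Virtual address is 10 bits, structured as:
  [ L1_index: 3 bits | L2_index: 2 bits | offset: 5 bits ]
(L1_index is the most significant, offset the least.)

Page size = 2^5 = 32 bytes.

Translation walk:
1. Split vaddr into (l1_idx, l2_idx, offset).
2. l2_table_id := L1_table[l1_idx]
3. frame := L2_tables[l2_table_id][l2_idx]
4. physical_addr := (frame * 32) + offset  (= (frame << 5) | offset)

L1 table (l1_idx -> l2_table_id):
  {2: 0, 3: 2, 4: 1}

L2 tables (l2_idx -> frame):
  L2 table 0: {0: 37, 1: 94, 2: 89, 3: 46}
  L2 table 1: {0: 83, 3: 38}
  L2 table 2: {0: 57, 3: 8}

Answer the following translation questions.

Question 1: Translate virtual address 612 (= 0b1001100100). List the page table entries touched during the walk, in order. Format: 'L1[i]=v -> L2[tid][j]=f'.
vaddr = 612 = 0b1001100100
Split: l1_idx=4, l2_idx=3, offset=4

Answer: L1[4]=1 -> L2[1][3]=38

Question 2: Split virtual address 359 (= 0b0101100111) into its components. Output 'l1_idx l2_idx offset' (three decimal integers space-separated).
Answer: 2 3 7

Derivation:
vaddr = 359 = 0b0101100111
  top 3 bits -> l1_idx = 2
  next 2 bits -> l2_idx = 3
  bottom 5 bits -> offset = 7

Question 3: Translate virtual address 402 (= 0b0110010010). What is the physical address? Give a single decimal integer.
vaddr = 402 = 0b0110010010
Split: l1_idx=3, l2_idx=0, offset=18
L1[3] = 2
L2[2][0] = 57
paddr = 57 * 32 + 18 = 1842

Answer: 1842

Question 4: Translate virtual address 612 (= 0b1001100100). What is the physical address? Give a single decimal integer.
Answer: 1220

Derivation:
vaddr = 612 = 0b1001100100
Split: l1_idx=4, l2_idx=3, offset=4
L1[4] = 1
L2[1][3] = 38
paddr = 38 * 32 + 4 = 1220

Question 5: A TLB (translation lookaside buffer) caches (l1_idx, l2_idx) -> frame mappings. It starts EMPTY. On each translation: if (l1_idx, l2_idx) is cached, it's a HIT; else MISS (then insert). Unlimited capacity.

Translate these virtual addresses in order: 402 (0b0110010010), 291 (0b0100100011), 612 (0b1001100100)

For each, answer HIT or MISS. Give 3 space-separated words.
Answer: MISS MISS MISS

Derivation:
vaddr=402: (3,0) not in TLB -> MISS, insert
vaddr=291: (2,1) not in TLB -> MISS, insert
vaddr=612: (4,3) not in TLB -> MISS, insert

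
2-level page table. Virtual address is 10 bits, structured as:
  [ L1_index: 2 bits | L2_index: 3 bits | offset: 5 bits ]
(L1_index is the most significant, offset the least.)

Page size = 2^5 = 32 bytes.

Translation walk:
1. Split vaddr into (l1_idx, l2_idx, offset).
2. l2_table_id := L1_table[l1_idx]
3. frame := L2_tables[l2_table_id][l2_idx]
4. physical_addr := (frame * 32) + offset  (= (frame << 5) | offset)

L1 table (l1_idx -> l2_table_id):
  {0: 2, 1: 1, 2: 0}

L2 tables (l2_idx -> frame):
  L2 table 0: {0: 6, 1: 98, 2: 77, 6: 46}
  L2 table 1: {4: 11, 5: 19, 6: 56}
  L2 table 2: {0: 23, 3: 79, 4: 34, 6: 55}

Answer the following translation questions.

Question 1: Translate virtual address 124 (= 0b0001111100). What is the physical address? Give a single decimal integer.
Answer: 2556

Derivation:
vaddr = 124 = 0b0001111100
Split: l1_idx=0, l2_idx=3, offset=28
L1[0] = 2
L2[2][3] = 79
paddr = 79 * 32 + 28 = 2556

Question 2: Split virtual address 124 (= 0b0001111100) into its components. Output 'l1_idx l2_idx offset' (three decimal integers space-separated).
vaddr = 124 = 0b0001111100
  top 2 bits -> l1_idx = 0
  next 3 bits -> l2_idx = 3
  bottom 5 bits -> offset = 28

Answer: 0 3 28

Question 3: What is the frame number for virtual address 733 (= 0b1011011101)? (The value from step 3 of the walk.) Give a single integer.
Answer: 46

Derivation:
vaddr = 733: l1_idx=2, l2_idx=6
L1[2] = 0; L2[0][6] = 46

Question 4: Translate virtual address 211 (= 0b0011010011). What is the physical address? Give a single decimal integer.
Answer: 1779

Derivation:
vaddr = 211 = 0b0011010011
Split: l1_idx=0, l2_idx=6, offset=19
L1[0] = 2
L2[2][6] = 55
paddr = 55 * 32 + 19 = 1779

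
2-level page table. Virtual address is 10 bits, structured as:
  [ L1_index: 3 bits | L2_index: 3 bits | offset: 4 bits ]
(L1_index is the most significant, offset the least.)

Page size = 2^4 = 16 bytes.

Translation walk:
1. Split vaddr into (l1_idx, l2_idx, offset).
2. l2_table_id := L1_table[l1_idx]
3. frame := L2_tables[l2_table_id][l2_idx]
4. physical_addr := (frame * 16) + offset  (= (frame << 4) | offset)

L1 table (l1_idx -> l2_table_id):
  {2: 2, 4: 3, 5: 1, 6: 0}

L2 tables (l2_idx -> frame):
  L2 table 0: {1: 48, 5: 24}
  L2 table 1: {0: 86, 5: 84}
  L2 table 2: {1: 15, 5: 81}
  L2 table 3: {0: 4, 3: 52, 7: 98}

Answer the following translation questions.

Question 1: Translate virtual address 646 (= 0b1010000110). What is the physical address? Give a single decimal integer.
Answer: 1382

Derivation:
vaddr = 646 = 0b1010000110
Split: l1_idx=5, l2_idx=0, offset=6
L1[5] = 1
L2[1][0] = 86
paddr = 86 * 16 + 6 = 1382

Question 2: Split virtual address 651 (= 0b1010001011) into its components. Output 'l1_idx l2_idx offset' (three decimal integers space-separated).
Answer: 5 0 11

Derivation:
vaddr = 651 = 0b1010001011
  top 3 bits -> l1_idx = 5
  next 3 bits -> l2_idx = 0
  bottom 4 bits -> offset = 11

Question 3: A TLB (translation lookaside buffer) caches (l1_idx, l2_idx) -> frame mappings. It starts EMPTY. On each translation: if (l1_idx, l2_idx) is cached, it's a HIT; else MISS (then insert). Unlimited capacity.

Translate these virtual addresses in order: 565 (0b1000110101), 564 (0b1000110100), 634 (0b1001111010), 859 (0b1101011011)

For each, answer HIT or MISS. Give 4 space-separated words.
Answer: MISS HIT MISS MISS

Derivation:
vaddr=565: (4,3) not in TLB -> MISS, insert
vaddr=564: (4,3) in TLB -> HIT
vaddr=634: (4,7) not in TLB -> MISS, insert
vaddr=859: (6,5) not in TLB -> MISS, insert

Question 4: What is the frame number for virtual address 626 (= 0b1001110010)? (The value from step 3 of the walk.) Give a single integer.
vaddr = 626: l1_idx=4, l2_idx=7
L1[4] = 3; L2[3][7] = 98

Answer: 98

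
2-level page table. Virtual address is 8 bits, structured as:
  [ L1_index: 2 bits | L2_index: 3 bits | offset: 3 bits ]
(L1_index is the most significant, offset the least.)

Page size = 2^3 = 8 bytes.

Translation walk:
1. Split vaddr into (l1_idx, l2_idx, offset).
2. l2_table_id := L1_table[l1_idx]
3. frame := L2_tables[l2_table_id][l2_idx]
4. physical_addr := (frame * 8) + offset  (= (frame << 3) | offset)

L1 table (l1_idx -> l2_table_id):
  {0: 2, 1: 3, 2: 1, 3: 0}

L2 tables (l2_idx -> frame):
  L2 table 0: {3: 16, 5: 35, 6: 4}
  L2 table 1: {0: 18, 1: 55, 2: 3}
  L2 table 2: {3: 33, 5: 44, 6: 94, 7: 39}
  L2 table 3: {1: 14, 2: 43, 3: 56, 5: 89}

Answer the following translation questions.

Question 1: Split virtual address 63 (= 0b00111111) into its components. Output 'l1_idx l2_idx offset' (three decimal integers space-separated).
vaddr = 63 = 0b00111111
  top 2 bits -> l1_idx = 0
  next 3 bits -> l2_idx = 7
  bottom 3 bits -> offset = 7

Answer: 0 7 7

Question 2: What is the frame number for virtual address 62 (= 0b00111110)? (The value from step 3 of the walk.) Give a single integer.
vaddr = 62: l1_idx=0, l2_idx=7
L1[0] = 2; L2[2][7] = 39

Answer: 39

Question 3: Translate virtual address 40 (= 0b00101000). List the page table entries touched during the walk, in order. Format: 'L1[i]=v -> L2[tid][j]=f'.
vaddr = 40 = 0b00101000
Split: l1_idx=0, l2_idx=5, offset=0

Answer: L1[0]=2 -> L2[2][5]=44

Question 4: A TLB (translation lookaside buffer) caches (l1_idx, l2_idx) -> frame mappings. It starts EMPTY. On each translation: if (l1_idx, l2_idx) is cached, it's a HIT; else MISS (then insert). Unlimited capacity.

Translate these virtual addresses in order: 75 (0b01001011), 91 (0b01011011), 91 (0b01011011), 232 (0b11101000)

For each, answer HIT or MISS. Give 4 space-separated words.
Answer: MISS MISS HIT MISS

Derivation:
vaddr=75: (1,1) not in TLB -> MISS, insert
vaddr=91: (1,3) not in TLB -> MISS, insert
vaddr=91: (1,3) in TLB -> HIT
vaddr=232: (3,5) not in TLB -> MISS, insert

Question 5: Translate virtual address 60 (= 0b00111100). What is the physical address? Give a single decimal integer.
vaddr = 60 = 0b00111100
Split: l1_idx=0, l2_idx=7, offset=4
L1[0] = 2
L2[2][7] = 39
paddr = 39 * 8 + 4 = 316

Answer: 316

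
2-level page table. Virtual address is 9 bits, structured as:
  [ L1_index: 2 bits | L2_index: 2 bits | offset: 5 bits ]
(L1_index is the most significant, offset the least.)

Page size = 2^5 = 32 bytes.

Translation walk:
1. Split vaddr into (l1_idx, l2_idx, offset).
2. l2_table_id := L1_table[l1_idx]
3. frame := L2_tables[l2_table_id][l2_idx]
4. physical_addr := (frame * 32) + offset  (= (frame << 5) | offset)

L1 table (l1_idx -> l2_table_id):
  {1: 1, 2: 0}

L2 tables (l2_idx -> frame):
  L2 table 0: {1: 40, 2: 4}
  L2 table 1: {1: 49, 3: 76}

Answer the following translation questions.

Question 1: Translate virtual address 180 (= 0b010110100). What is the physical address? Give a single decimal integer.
vaddr = 180 = 0b010110100
Split: l1_idx=1, l2_idx=1, offset=20
L1[1] = 1
L2[1][1] = 49
paddr = 49 * 32 + 20 = 1588

Answer: 1588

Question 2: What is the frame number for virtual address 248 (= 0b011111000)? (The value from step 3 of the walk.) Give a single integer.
vaddr = 248: l1_idx=1, l2_idx=3
L1[1] = 1; L2[1][3] = 76

Answer: 76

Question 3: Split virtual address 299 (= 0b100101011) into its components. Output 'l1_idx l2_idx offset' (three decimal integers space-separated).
vaddr = 299 = 0b100101011
  top 2 bits -> l1_idx = 2
  next 2 bits -> l2_idx = 1
  bottom 5 bits -> offset = 11

Answer: 2 1 11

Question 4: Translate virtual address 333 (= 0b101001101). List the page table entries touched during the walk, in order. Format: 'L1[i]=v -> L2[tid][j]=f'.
vaddr = 333 = 0b101001101
Split: l1_idx=2, l2_idx=2, offset=13

Answer: L1[2]=0 -> L2[0][2]=4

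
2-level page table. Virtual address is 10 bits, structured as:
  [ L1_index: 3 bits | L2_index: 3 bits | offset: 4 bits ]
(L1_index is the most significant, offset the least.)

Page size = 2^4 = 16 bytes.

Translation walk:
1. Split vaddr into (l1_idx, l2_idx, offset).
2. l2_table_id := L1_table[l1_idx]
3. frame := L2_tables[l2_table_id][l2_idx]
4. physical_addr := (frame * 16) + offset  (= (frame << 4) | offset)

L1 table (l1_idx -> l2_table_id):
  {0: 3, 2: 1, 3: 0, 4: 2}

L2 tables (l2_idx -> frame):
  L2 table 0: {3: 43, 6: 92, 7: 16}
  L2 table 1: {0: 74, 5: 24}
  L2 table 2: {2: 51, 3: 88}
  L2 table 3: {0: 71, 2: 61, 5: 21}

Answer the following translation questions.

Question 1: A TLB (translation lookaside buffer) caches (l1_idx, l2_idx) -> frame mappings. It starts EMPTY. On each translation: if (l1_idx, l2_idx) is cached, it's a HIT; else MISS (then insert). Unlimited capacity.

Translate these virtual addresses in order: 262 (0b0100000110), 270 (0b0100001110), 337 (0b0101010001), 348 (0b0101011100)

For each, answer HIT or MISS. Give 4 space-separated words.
vaddr=262: (2,0) not in TLB -> MISS, insert
vaddr=270: (2,0) in TLB -> HIT
vaddr=337: (2,5) not in TLB -> MISS, insert
vaddr=348: (2,5) in TLB -> HIT

Answer: MISS HIT MISS HIT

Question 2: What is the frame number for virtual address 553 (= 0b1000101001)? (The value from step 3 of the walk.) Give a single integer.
Answer: 51

Derivation:
vaddr = 553: l1_idx=4, l2_idx=2
L1[4] = 2; L2[2][2] = 51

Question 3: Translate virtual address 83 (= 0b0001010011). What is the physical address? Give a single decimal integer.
vaddr = 83 = 0b0001010011
Split: l1_idx=0, l2_idx=5, offset=3
L1[0] = 3
L2[3][5] = 21
paddr = 21 * 16 + 3 = 339

Answer: 339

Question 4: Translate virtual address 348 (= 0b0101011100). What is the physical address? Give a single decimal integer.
Answer: 396

Derivation:
vaddr = 348 = 0b0101011100
Split: l1_idx=2, l2_idx=5, offset=12
L1[2] = 1
L2[1][5] = 24
paddr = 24 * 16 + 12 = 396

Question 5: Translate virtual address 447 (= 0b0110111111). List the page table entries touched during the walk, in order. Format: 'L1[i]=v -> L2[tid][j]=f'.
Answer: L1[3]=0 -> L2[0][3]=43

Derivation:
vaddr = 447 = 0b0110111111
Split: l1_idx=3, l2_idx=3, offset=15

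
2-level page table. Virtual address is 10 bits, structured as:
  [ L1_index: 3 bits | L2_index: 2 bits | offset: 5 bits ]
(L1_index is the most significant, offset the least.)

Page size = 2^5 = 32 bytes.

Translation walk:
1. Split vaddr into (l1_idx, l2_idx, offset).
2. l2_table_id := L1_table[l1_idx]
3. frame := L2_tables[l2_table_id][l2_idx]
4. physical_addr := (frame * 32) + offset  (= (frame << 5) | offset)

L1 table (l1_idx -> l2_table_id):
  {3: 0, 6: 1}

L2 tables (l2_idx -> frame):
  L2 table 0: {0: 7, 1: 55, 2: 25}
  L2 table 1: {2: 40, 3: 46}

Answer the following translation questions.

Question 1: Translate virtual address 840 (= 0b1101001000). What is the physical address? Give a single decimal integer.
Answer: 1288

Derivation:
vaddr = 840 = 0b1101001000
Split: l1_idx=6, l2_idx=2, offset=8
L1[6] = 1
L2[1][2] = 40
paddr = 40 * 32 + 8 = 1288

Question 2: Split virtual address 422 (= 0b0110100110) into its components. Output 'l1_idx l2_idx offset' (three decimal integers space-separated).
vaddr = 422 = 0b0110100110
  top 3 bits -> l1_idx = 3
  next 2 bits -> l2_idx = 1
  bottom 5 bits -> offset = 6

Answer: 3 1 6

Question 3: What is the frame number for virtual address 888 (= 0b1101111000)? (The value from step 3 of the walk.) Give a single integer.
vaddr = 888: l1_idx=6, l2_idx=3
L1[6] = 1; L2[1][3] = 46

Answer: 46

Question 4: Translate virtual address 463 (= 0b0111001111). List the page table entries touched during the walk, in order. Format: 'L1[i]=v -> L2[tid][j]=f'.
Answer: L1[3]=0 -> L2[0][2]=25

Derivation:
vaddr = 463 = 0b0111001111
Split: l1_idx=3, l2_idx=2, offset=15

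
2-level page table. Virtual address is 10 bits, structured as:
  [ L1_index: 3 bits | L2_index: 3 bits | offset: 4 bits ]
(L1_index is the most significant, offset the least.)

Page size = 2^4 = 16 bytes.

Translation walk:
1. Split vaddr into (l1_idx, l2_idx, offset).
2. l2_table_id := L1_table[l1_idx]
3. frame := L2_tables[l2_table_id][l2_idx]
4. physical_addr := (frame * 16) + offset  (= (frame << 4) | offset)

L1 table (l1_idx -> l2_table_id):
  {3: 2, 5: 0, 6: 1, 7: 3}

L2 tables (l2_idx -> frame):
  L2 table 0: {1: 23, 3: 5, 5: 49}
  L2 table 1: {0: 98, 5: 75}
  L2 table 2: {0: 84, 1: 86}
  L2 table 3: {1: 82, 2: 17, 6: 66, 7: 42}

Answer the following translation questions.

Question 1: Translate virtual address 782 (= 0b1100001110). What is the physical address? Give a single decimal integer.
Answer: 1582

Derivation:
vaddr = 782 = 0b1100001110
Split: l1_idx=6, l2_idx=0, offset=14
L1[6] = 1
L2[1][0] = 98
paddr = 98 * 16 + 14 = 1582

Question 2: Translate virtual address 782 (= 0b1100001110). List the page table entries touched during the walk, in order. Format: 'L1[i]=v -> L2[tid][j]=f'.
Answer: L1[6]=1 -> L2[1][0]=98

Derivation:
vaddr = 782 = 0b1100001110
Split: l1_idx=6, l2_idx=0, offset=14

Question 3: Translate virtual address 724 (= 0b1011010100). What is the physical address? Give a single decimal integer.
Answer: 788

Derivation:
vaddr = 724 = 0b1011010100
Split: l1_idx=5, l2_idx=5, offset=4
L1[5] = 0
L2[0][5] = 49
paddr = 49 * 16 + 4 = 788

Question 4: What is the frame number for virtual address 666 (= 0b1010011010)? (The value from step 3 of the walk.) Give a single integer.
vaddr = 666: l1_idx=5, l2_idx=1
L1[5] = 0; L2[0][1] = 23

Answer: 23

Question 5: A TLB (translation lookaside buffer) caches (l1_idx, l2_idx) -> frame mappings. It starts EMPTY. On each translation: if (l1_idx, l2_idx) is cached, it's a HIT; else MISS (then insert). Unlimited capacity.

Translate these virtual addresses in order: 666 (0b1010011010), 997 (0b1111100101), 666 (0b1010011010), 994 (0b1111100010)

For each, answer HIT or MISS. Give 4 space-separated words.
Answer: MISS MISS HIT HIT

Derivation:
vaddr=666: (5,1) not in TLB -> MISS, insert
vaddr=997: (7,6) not in TLB -> MISS, insert
vaddr=666: (5,1) in TLB -> HIT
vaddr=994: (7,6) in TLB -> HIT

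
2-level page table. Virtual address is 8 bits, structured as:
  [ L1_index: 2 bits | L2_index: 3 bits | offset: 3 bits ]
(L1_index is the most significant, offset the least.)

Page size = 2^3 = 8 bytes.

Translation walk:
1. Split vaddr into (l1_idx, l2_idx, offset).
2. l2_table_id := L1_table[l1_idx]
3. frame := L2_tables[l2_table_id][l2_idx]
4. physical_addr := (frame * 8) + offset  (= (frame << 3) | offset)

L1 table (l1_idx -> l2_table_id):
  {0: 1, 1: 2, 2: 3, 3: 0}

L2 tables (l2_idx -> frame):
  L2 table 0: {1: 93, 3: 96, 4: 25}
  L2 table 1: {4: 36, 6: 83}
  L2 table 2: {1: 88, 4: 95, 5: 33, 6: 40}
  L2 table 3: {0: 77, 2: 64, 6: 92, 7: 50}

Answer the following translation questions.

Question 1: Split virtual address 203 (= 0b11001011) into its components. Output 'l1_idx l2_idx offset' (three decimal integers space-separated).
Answer: 3 1 3

Derivation:
vaddr = 203 = 0b11001011
  top 2 bits -> l1_idx = 3
  next 3 bits -> l2_idx = 1
  bottom 3 bits -> offset = 3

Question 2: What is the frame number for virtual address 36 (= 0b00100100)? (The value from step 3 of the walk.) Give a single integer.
vaddr = 36: l1_idx=0, l2_idx=4
L1[0] = 1; L2[1][4] = 36

Answer: 36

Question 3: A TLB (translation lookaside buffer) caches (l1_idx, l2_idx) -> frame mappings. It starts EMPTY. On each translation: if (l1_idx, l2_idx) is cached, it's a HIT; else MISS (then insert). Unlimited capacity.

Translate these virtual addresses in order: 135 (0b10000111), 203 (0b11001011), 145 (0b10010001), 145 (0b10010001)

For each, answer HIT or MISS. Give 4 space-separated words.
Answer: MISS MISS MISS HIT

Derivation:
vaddr=135: (2,0) not in TLB -> MISS, insert
vaddr=203: (3,1) not in TLB -> MISS, insert
vaddr=145: (2,2) not in TLB -> MISS, insert
vaddr=145: (2,2) in TLB -> HIT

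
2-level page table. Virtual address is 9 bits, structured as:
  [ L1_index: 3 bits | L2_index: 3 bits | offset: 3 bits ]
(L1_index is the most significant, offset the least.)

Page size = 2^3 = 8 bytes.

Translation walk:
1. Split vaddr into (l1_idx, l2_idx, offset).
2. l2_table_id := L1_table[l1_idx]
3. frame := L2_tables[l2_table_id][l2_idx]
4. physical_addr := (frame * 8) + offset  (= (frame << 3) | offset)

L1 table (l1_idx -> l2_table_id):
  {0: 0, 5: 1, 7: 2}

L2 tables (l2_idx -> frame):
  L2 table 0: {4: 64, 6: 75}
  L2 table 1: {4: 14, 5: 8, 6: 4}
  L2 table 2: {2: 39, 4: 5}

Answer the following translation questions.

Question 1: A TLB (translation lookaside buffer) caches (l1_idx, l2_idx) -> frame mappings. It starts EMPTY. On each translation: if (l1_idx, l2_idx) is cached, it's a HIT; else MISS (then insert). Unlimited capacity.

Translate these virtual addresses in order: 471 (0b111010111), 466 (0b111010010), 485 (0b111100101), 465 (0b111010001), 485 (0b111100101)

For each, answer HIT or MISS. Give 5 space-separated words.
vaddr=471: (7,2) not in TLB -> MISS, insert
vaddr=466: (7,2) in TLB -> HIT
vaddr=485: (7,4) not in TLB -> MISS, insert
vaddr=465: (7,2) in TLB -> HIT
vaddr=485: (7,4) in TLB -> HIT

Answer: MISS HIT MISS HIT HIT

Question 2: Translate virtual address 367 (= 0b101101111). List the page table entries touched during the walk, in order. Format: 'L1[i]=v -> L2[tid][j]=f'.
vaddr = 367 = 0b101101111
Split: l1_idx=5, l2_idx=5, offset=7

Answer: L1[5]=1 -> L2[1][5]=8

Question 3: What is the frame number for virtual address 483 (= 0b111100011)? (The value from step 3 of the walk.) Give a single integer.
Answer: 5

Derivation:
vaddr = 483: l1_idx=7, l2_idx=4
L1[7] = 2; L2[2][4] = 5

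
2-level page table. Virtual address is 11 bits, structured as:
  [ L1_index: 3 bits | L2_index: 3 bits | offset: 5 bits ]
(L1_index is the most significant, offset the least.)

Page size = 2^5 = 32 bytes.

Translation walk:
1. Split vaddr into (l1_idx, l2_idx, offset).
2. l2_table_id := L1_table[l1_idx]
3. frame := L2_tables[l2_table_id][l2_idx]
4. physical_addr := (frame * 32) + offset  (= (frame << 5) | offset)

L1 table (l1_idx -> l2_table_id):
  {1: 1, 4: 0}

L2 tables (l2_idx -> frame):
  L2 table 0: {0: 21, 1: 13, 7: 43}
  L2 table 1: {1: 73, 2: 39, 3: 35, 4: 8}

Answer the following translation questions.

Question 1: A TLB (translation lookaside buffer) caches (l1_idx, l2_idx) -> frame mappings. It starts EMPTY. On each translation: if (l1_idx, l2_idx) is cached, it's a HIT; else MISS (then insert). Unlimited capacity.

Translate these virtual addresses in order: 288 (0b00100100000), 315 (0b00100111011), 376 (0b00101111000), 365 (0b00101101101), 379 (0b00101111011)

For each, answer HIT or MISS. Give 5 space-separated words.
vaddr=288: (1,1) not in TLB -> MISS, insert
vaddr=315: (1,1) in TLB -> HIT
vaddr=376: (1,3) not in TLB -> MISS, insert
vaddr=365: (1,3) in TLB -> HIT
vaddr=379: (1,3) in TLB -> HIT

Answer: MISS HIT MISS HIT HIT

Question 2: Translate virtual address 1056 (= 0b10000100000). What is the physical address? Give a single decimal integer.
vaddr = 1056 = 0b10000100000
Split: l1_idx=4, l2_idx=1, offset=0
L1[4] = 0
L2[0][1] = 13
paddr = 13 * 32 + 0 = 416

Answer: 416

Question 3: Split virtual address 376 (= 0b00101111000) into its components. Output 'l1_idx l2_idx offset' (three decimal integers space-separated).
vaddr = 376 = 0b00101111000
  top 3 bits -> l1_idx = 1
  next 3 bits -> l2_idx = 3
  bottom 5 bits -> offset = 24

Answer: 1 3 24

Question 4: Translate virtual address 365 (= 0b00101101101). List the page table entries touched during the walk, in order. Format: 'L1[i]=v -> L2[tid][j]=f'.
vaddr = 365 = 0b00101101101
Split: l1_idx=1, l2_idx=3, offset=13

Answer: L1[1]=1 -> L2[1][3]=35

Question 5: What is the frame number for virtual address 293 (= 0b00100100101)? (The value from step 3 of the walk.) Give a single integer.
Answer: 73

Derivation:
vaddr = 293: l1_idx=1, l2_idx=1
L1[1] = 1; L2[1][1] = 73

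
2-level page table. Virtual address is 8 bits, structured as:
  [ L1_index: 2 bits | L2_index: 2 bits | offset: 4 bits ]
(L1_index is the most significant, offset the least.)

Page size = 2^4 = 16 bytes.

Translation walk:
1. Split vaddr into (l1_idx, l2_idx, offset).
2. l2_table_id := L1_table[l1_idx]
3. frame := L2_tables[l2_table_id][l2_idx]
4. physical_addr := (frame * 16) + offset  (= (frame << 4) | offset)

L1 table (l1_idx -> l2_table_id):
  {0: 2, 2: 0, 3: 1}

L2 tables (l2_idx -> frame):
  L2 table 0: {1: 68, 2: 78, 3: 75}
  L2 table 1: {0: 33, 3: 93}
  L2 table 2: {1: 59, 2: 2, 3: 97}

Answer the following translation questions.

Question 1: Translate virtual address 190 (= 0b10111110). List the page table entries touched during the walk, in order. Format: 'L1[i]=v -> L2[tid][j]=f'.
vaddr = 190 = 0b10111110
Split: l1_idx=2, l2_idx=3, offset=14

Answer: L1[2]=0 -> L2[0][3]=75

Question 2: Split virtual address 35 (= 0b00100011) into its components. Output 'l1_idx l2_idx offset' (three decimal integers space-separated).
vaddr = 35 = 0b00100011
  top 2 bits -> l1_idx = 0
  next 2 bits -> l2_idx = 2
  bottom 4 bits -> offset = 3

Answer: 0 2 3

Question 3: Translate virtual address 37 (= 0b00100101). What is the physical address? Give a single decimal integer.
Answer: 37

Derivation:
vaddr = 37 = 0b00100101
Split: l1_idx=0, l2_idx=2, offset=5
L1[0] = 2
L2[2][2] = 2
paddr = 2 * 16 + 5 = 37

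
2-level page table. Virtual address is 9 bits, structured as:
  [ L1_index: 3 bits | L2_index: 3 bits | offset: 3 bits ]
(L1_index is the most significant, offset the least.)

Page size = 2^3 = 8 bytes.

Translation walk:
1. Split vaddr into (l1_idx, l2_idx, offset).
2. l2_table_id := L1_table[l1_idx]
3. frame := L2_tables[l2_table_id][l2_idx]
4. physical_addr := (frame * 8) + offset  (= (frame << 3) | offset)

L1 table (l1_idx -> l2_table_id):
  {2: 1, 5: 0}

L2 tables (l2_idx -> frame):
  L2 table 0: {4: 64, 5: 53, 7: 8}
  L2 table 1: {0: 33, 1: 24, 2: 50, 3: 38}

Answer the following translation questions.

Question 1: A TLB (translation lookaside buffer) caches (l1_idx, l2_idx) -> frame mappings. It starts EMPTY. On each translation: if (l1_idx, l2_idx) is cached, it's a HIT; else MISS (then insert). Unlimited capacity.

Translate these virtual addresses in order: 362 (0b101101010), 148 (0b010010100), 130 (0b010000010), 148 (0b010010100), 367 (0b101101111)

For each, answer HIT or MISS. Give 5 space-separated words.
Answer: MISS MISS MISS HIT HIT

Derivation:
vaddr=362: (5,5) not in TLB -> MISS, insert
vaddr=148: (2,2) not in TLB -> MISS, insert
vaddr=130: (2,0) not in TLB -> MISS, insert
vaddr=148: (2,2) in TLB -> HIT
vaddr=367: (5,5) in TLB -> HIT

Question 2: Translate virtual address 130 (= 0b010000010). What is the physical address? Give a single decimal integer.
vaddr = 130 = 0b010000010
Split: l1_idx=2, l2_idx=0, offset=2
L1[2] = 1
L2[1][0] = 33
paddr = 33 * 8 + 2 = 266

Answer: 266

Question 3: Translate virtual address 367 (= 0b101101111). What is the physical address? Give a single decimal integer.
Answer: 431

Derivation:
vaddr = 367 = 0b101101111
Split: l1_idx=5, l2_idx=5, offset=7
L1[5] = 0
L2[0][5] = 53
paddr = 53 * 8 + 7 = 431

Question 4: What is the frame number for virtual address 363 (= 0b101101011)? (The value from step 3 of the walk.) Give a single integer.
vaddr = 363: l1_idx=5, l2_idx=5
L1[5] = 0; L2[0][5] = 53

Answer: 53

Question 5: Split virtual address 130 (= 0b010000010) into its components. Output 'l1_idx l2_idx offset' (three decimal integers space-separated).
Answer: 2 0 2

Derivation:
vaddr = 130 = 0b010000010
  top 3 bits -> l1_idx = 2
  next 3 bits -> l2_idx = 0
  bottom 3 bits -> offset = 2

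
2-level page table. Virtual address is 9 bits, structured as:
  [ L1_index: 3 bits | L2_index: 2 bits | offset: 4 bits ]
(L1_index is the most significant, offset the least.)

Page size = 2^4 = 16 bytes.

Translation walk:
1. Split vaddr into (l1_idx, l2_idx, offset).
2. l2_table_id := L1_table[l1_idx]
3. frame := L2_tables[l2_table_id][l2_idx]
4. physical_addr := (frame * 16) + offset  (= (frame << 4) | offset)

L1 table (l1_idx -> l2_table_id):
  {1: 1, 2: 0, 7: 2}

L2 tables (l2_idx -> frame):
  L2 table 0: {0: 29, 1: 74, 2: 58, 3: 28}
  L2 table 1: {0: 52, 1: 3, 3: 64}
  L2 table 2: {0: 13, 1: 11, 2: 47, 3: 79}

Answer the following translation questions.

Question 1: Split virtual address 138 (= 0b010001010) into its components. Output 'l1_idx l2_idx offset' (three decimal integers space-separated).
vaddr = 138 = 0b010001010
  top 3 bits -> l1_idx = 2
  next 2 bits -> l2_idx = 0
  bottom 4 bits -> offset = 10

Answer: 2 0 10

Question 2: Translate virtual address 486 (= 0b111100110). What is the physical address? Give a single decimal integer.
vaddr = 486 = 0b111100110
Split: l1_idx=7, l2_idx=2, offset=6
L1[7] = 2
L2[2][2] = 47
paddr = 47 * 16 + 6 = 758

Answer: 758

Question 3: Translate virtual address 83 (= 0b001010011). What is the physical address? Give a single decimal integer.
Answer: 51

Derivation:
vaddr = 83 = 0b001010011
Split: l1_idx=1, l2_idx=1, offset=3
L1[1] = 1
L2[1][1] = 3
paddr = 3 * 16 + 3 = 51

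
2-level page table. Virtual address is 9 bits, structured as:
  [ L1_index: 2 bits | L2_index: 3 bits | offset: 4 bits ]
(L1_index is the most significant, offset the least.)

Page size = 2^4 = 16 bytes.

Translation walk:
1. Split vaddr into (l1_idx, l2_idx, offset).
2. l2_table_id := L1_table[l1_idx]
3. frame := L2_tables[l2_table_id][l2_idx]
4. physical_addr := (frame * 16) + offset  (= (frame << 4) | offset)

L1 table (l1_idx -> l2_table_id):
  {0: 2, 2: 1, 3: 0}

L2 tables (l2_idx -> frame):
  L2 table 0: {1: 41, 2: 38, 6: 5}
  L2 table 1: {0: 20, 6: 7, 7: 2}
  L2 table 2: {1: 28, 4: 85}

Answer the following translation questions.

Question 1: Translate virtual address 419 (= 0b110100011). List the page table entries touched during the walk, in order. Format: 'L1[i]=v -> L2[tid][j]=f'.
vaddr = 419 = 0b110100011
Split: l1_idx=3, l2_idx=2, offset=3

Answer: L1[3]=0 -> L2[0][2]=38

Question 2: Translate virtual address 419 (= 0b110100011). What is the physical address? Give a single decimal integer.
vaddr = 419 = 0b110100011
Split: l1_idx=3, l2_idx=2, offset=3
L1[3] = 0
L2[0][2] = 38
paddr = 38 * 16 + 3 = 611

Answer: 611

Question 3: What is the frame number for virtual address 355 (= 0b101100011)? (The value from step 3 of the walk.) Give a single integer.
Answer: 7

Derivation:
vaddr = 355: l1_idx=2, l2_idx=6
L1[2] = 1; L2[1][6] = 7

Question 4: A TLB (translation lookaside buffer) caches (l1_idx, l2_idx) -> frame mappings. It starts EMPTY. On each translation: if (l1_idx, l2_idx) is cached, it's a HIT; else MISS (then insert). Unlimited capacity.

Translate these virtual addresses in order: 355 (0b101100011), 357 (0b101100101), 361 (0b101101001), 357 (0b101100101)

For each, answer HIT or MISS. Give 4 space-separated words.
vaddr=355: (2,6) not in TLB -> MISS, insert
vaddr=357: (2,6) in TLB -> HIT
vaddr=361: (2,6) in TLB -> HIT
vaddr=357: (2,6) in TLB -> HIT

Answer: MISS HIT HIT HIT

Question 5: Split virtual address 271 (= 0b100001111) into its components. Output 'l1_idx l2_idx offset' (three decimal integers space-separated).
Answer: 2 0 15

Derivation:
vaddr = 271 = 0b100001111
  top 2 bits -> l1_idx = 2
  next 3 bits -> l2_idx = 0
  bottom 4 bits -> offset = 15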